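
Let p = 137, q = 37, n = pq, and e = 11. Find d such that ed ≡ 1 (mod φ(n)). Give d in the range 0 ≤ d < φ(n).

φ(n) = (p−1)(q−1) = 136·36 = 4896.
Need d with 11·d ≡ 1 (mod 4896). Apply the extended Euclidean algorithm:
4896 = 445·11 + 1
11 = 11·1 + 0
Back-substitute:
1 = 4896 − 445·11
So 11·(-445) ≡ 1 (mod 4896), hence d ≡ -445 ≡ 4451 (mod 4896).

4451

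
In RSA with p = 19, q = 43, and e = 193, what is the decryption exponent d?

φ(n) = (p−1)(q−1) = 18·42 = 756.
Need d with 193·d ≡ 1 (mod 756). Apply the extended Euclidean algorithm:
756 = 3*193 + 177
193 = 1*177 + 16
177 = 11*16 + 1
16 = 16*1 + 0
Back-substitute:
1 = 177 − 11·16
1 = −11·193 + 12·177
1 = 12·756 − 47·193
So 193·(-47) ≡ 1 (mod 756), hence d ≡ -47 ≡ 709 (mod 756).

709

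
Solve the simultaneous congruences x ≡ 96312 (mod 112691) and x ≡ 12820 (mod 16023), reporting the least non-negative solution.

Write x = 96312 + 112691·k. Then 112691·k ≡ 12820 − 96312 ≡ 12646 (mod 16023).
Need 112691⁻¹ mod 16023. Extended Euclid on (16023, 530):
16023 = 30·530 + 123
530 = 4·123 + 38
123 = 3·38 + 9
38 = 4·9 + 2
9 = 4·2 + 1
2 = 2·1 + 0
Back-substitute:
1 = 9 − 4·2
1 = −4·38 + 17·9
1 = 17·123 − 55·38
1 = −55·530 + 237·123
1 = 237·16023 − 7165·530
112691⁻¹ ≡ 8858 (mod 16023), so k ≡ 8858·12646 ≡ 1475 (mod 16023).
x = 96312 + 112691·1475 = 166315537.

166315537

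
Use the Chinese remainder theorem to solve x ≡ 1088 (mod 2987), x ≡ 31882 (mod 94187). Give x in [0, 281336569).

150731082

Write x = 1088 + 2987·k. Then 2987·k ≡ 31882 − 1088 ≡ 30794 (mod 94187).
Need 2987⁻¹ mod 94187. Extended Euclid on (94187, 2987):
94187 = 31·2987 + 1590
2987 = 1·1590 + 1397
1590 = 1·1397 + 193
1397 = 7·193 + 46
193 = 4·46 + 9
46 = 5·9 + 1
9 = 9·1 + 0
Back-substitute:
1 = 46 − 5·9
1 = −5·193 + 21·46
1 = 21·1397 − 152·193
1 = −152·1590 + 173·1397
1 = 173·2987 − 325·1590
1 = −325·94187 + 10248·2987
2987⁻¹ ≡ 10248 (mod 94187), so k ≡ 10248·30794 ≡ 50462 (mod 94187).
x = 1088 + 2987·50462 = 150731082.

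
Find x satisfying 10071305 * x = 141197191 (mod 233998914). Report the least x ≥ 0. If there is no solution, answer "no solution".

First find gcd(10071305, 233998914):
233998914 = 23×10071305 + 2358899
10071305 = 4×2358899 + 635709
2358899 = 3×635709 + 451772
635709 = 1×451772 + 183937
451772 = 2×183937 + 83898
183937 = 2×83898 + 16141
83898 = 5×16141 + 3193
16141 = 5×3193 + 176
3193 = 18×176 + 25
176 = 7×25 + 1
25 = 25×1 + 0
gcd = 1, so a unique solution mod 233998914 exists.
Back-substitute for the Bézout coefficients:
1 = 176 − 7·25
1 = −7·3193 + 127·176
1 = 127·16141 − 642·3193
1 = −642·83898 + 3337·16141
1 = 3337·183937 − 7316·83898
1 = −7316·451772 + 17969·183937
1 = 17969·635709 − 25285·451772
1 = −25285·2358899 + 93824·635709
1 = 93824·10071305 − 400581·2358899
1 = −400581·233998914 + 9307187·10071305
So 10071305·(9307187) ≡ 1 (mod 233998914), giving 10071305⁻¹ ≡ 9307187.
x ≡ 10071305⁻¹·141197191 ≡ 9307187·141197191 ≡ 229536587 (mod 233998914).

229536587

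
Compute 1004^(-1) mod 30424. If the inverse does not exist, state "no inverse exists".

Euclidean algorithm on 30424, 1004:
30424 = 30×1004 + 304
1004 = 3×304 + 92
304 = 3×92 + 28
92 = 3×28 + 8
28 = 3×8 + 4
8 = 2×4 + 0
The gcd is 4, not 1, hence no inverse exists.

no inverse exists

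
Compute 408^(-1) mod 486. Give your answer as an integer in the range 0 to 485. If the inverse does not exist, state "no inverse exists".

Euclidean algorithm on 486, 408:
486 = 1*408 + 78
408 = 5*78 + 18
78 = 4*18 + 6
18 = 3*6 + 0
gcd(408, 486) = 6 ≠ 1, so 408 has no multiplicative inverse modulo 486.

no inverse exists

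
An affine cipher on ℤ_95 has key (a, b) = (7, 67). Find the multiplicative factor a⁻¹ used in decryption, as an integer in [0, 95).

gcd(95, 7) by repeated division:
95 = 13·7 + 4
7 = 1·4 + 3
4 = 1·3 + 1
3 = 3·1 + 0
gcd = 1, so the inverse exists. Back-substitute:
1 = 4 − 3
1 = −7 + 2·4
1 = 2·95 − 27·7
Thus 7·(-27) ≡ 1 (mod 95); reducing, -27 mod 95 = 68.

68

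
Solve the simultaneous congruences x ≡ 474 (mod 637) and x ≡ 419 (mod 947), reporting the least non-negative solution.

29776

Write x = 474 + 637·k. Then 637·k ≡ 419 − 474 ≡ 892 (mod 947).
Need 637⁻¹ mod 947. Extended Euclid on (947, 637):
947 = 1·637 + 310
637 = 2·310 + 17
310 = 18·17 + 4
17 = 4·4 + 1
4 = 4·1 + 0
Back-substitute:
1 = 17 − 4·4
1 = −4·310 + 73·17
1 = 73·637 − 150·310
1 = −150·947 + 223·637
637⁻¹ ≡ 223 (mod 947), so k ≡ 223·892 ≡ 46 (mod 947).
x = 474 + 637·46 = 29776.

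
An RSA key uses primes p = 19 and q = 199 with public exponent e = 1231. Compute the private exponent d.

967

φ(n) = (p−1)(q−1) = 18·198 = 3564.
Need d with 1231·d ≡ 1 (mod 3564). Apply the extended Euclidean algorithm:
3564 = 2·1231 + 1102
1231 = 1·1102 + 129
1102 = 8·129 + 70
129 = 1·70 + 59
70 = 1·59 + 11
59 = 5·11 + 4
11 = 2·4 + 3
4 = 1·3 + 1
3 = 3·1 + 0
Back-substitute:
1 = 4 − 3
1 = −11 + 3·4
1 = 3·59 − 16·11
1 = −16·70 + 19·59
1 = 19·129 − 35·70
1 = −35·1102 + 299·129
1 = 299·1231 − 334·1102
1 = −334·3564 + 967·1231
So 1231·967 ≡ 1 (mod 3564), hence d = 967.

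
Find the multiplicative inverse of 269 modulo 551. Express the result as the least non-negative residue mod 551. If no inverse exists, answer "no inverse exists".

127

Apply the Euclidean algorithm to 551 and 269:
551 = 2×269 + 13
269 = 20×13 + 9
13 = 1×9 + 4
9 = 2×4 + 1
4 = 4×1 + 0
The gcd is 1. Working backward:
1 = 9 − 2·4
1 = −2·13 + 3·9
1 = 3·269 − 62·13
1 = −62·551 + 127·269
So 269·127 ≡ 1 (mod 551).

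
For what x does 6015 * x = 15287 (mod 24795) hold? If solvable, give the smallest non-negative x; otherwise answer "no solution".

no solution

gcd(6015, 24795):
24795 = 4·6015 + 735
6015 = 8·735 + 135
735 = 5·135 + 60
135 = 2·60 + 15
60 = 4·15 + 0
gcd = 15, but 15 ∤ 15287, so the congruence has no solution.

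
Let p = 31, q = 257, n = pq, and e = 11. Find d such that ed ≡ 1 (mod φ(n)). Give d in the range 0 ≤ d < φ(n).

3491

φ(n) = (p−1)(q−1) = 30·256 = 7680.
Need d with 11·d ≡ 1 (mod 7680). Apply the extended Euclidean algorithm:
7680 = 698×11 + 2
11 = 5×2 + 1
2 = 2×1 + 0
Back-substitute:
1 = 11 − 5·2
1 = −5·7680 + 3491·11
So 11·3491 ≡ 1 (mod 7680), hence d = 3491.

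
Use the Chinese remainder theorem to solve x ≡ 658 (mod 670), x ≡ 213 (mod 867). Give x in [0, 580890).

412038

Write x = 658 + 670·k. Then 670·k ≡ 213 − 658 ≡ 422 (mod 867).
Need 670⁻¹ mod 867. Extended Euclid on (867, 670):
867 = 1×670 + 197
670 = 3×197 + 79
197 = 2×79 + 39
79 = 2×39 + 1
39 = 39×1 + 0
Back-substitute:
1 = 79 − 2·39
1 = −2·197 + 5·79
1 = 5·670 − 17·197
1 = −17·867 + 22·670
670⁻¹ ≡ 22 (mod 867), so k ≡ 22·422 ≡ 614 (mod 867).
x = 658 + 670·614 = 412038.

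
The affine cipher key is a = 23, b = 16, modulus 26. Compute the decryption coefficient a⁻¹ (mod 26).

17

Extended Euclidean algorithm:
26 = 1*23 + 3
23 = 7*3 + 2
3 = 1*2 + 1
2 = 2*1 + 0
The gcd is 1. Working backward:
1 = 3 − 2
1 = −23 + 8·3
1 = 8·26 − 9·23
Thus 23·(-9) ≡ 1 (mod 26); reducing, -9 mod 26 = 17.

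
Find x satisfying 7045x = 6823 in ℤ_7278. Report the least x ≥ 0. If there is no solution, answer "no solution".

First find gcd(7045, 7278):
7278 = 1·7045 + 233
7045 = 30·233 + 55
233 = 4·55 + 13
55 = 4·13 + 3
13 = 4·3 + 1
3 = 3·1 + 0
gcd = 1, so a unique solution mod 7278 exists.
Back-substitute for the Bézout coefficients:
1 = 13 − 4·3
1 = −4·55 + 17·13
1 = 17·233 − 72·55
1 = −72·7045 + 2177·233
1 = 2177·7278 − 2249·7045
So 7045·(-2249) ≡ 1 (mod 7278), giving 7045⁻¹ ≡ 5029.
x ≡ 7045⁻¹·6823 ≡ 5029·6823 ≡ 4375 (mod 7278).

4375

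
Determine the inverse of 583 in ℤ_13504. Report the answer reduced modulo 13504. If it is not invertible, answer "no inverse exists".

gcd(13504, 583) by repeated division:
13504 = 23×583 + 95
583 = 6×95 + 13
95 = 7×13 + 4
13 = 3×4 + 1
4 = 4×1 + 0
gcd = 1, so the inverse exists. Back-substitute:
1 = 13 − 3·4
1 = −3·95 + 22·13
1 = 22·583 − 135·95
1 = −135·13504 + 3127·583
So 583·3127 ≡ 1 (mod 13504).

3127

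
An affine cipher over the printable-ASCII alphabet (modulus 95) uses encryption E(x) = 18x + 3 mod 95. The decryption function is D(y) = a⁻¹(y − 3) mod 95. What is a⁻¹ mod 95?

37

Apply the Euclidean algorithm to 95 and 18:
95 = 5×18 + 5
18 = 3×5 + 3
5 = 1×3 + 2
3 = 1×2 + 1
2 = 2×1 + 0
Since gcd(18, 95) = 1, back-substitute to write 1 as a combination:
1 = 3 − 2
1 = −5 + 2·3
1 = 2·18 − 7·5
1 = −7·95 + 37·18
So 18·37 ≡ 1 (mod 95).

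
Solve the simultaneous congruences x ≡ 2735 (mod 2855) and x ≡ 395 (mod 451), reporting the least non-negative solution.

Write x = 2735 + 2855·k. Then 2855·k ≡ 395 − 2735 ≡ 366 (mod 451).
Need 2855⁻¹ mod 451. Extended Euclid on (451, 149):
451 = 3·149 + 4
149 = 37·4 + 1
4 = 4·1 + 0
Back-substitute:
1 = 149 − 37·4
1 = −37·451 + 112·149
2855⁻¹ ≡ 112 (mod 451), so k ≡ 112·366 ≡ 402 (mod 451).
x = 2735 + 2855·402 = 1150445.

1150445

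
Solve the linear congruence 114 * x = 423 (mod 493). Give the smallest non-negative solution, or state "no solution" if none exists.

354

First find gcd(114, 493):
493 = 4·114 + 37
114 = 3·37 + 3
37 = 12·3 + 1
3 = 3·1 + 0
gcd = 1, so a unique solution mod 493 exists.
Back-substitute for the Bézout coefficients:
1 = 37 − 12·3
1 = −12·114 + 37·37
1 = 37·493 − 160·114
So 114·(-160) ≡ 1 (mod 493), giving 114⁻¹ ≡ 333.
x ≡ 114⁻¹·423 ≡ 333·423 ≡ 354 (mod 493).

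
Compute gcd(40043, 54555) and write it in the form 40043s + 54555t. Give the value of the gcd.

1

Apply Euclid's algorithm to 54555 and 40043:
54555 = 1*40043 + 14512
40043 = 2*14512 + 11019
14512 = 1*11019 + 3493
11019 = 3*3493 + 540
3493 = 6*540 + 253
540 = 2*253 + 34
253 = 7*34 + 15
34 = 2*15 + 4
15 = 3*4 + 3
4 = 1*3 + 1
3 = 3*1 + 0
gcd(40043, 54555) = 1.
Working backward:
1 = 4 − 3
1 = −15 + 4·4
1 = 4·34 − 9·15
1 = −9·253 + 67·34
1 = 67·540 − 143·253
1 = −143·3493 + 925·540
1 = 925·11019 − 2918·3493
1 = −2918·14512 + 3843·11019
1 = 3843·40043 − 10604·14512
1 = −10604·54555 + 14447·40043
So 1 = (-10604)·54555 + (14447)·40043.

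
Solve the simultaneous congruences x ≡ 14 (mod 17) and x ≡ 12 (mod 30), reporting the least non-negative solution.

252

Write x = 14 + 17·k. Then 17·k ≡ 12 − 14 ≡ 28 (mod 30).
Need 17⁻¹ mod 30. Extended Euclid on (30, 17):
30 = 1×17 + 13
17 = 1×13 + 4
13 = 3×4 + 1
4 = 4×1 + 0
Back-substitute:
1 = 13 − 3·4
1 = −3·17 + 4·13
1 = 4·30 − 7·17
17⁻¹ ≡ 23 (mod 30), so k ≡ 23·28 ≡ 14 (mod 30).
x = 14 + 17·14 = 252.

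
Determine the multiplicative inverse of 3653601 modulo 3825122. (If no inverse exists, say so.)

Compute gcd(3653601, 3825122):
3825122 = 1·3653601 + 171521
3653601 = 21·171521 + 51660
171521 = 3·51660 + 16541
51660 = 3·16541 + 2037
16541 = 8·2037 + 245
2037 = 8·245 + 77
245 = 3·77 + 14
77 = 5·14 + 7
14 = 2·7 + 0
gcd(3653601, 3825122) = 7 ≠ 1, so 3653601 has no multiplicative inverse modulo 3825122.

no inverse exists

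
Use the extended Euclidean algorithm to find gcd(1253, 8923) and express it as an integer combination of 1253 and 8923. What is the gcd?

Repeated division:
8923 = 7×1253 + 152
1253 = 8×152 + 37
152 = 4×37 + 4
37 = 9×4 + 1
4 = 4×1 + 0
gcd(1253, 8923) = 1.
Working backward:
1 = 37 − 9·4
1 = −9·152 + 37·37
1 = 37·1253 − 305·152
1 = −305·8923 + 2172·1253
So 1 = (-305)·8923 + (2172)·1253.

1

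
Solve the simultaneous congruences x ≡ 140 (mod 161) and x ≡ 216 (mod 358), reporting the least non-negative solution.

Write x = 140 + 161·k. Then 161·k ≡ 216 − 140 ≡ 76 (mod 358).
Need 161⁻¹ mod 358. Extended Euclid on (358, 161):
358 = 2·161 + 36
161 = 4·36 + 17
36 = 2·17 + 2
17 = 8·2 + 1
2 = 2·1 + 0
Back-substitute:
1 = 17 − 8·2
1 = −8·36 + 17·17
1 = 17·161 − 76·36
1 = −76·358 + 169·161
161⁻¹ ≡ 169 (mod 358), so k ≡ 169·76 ≡ 314 (mod 358).
x = 140 + 161·314 = 50694.

50694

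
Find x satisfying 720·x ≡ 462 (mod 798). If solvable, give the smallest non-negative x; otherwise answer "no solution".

35

First find gcd(720, 798):
798 = 1*720 + 78
720 = 9*78 + 18
78 = 4*18 + 6
18 = 3*6 + 0
gcd = 6 and 6 | 462, so solutions exist. Divide through by 6: 120x ≡ 77 (mod 133).
Now find 120⁻¹ mod 133:
133 = 1·120 + 13
120 = 9·13 + 3
13 = 4·3 + 1
3 = 3·1 + 0
Back-substitute:
1 = 13 − 4·3
1 = −4·120 + 37·13
1 = 37·133 − 41·120
So 120·(-41) ≡ 1 (mod 133), i.e. 120⁻¹ ≡ 92.
Then x ≡ 92·77 ≡ 35 (mod 133); the smallest non-negative solution is x = 35.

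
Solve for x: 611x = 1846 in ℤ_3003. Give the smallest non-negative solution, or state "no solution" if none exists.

First find gcd(611, 3003):
3003 = 4×611 + 559
611 = 1×559 + 52
559 = 10×52 + 39
52 = 1×39 + 13
39 = 3×13 + 0
gcd = 13 and 13 | 1846, so solutions exist. Divide through by 13: 47x ≡ 142 (mod 231).
Now find 47⁻¹ mod 231:
231 = 4·47 + 43
47 = 1·43 + 4
43 = 10·4 + 3
4 = 1·3 + 1
3 = 3·1 + 0
Back-substitute:
1 = 4 − 3
1 = −43 + 11·4
1 = 11·47 − 12·43
1 = −12·231 + 59·47
So 47⁻¹ ≡ 59 (mod 231).
Then x ≡ 59·142 ≡ 62 (mod 231); the smallest non-negative solution is x = 62.

62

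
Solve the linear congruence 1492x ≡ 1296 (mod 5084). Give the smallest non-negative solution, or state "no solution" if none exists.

696

First find gcd(1492, 5084):
5084 = 3·1492 + 608
1492 = 2·608 + 276
608 = 2·276 + 56
276 = 4·56 + 52
56 = 1·52 + 4
52 = 13·4 + 0
gcd = 4 and 4 | 1296, so solutions exist. Divide through by 4: 373x ≡ 324 (mod 1271).
Now find 373⁻¹ mod 1271:
1271 = 3*373 + 152
373 = 2*152 + 69
152 = 2*69 + 14
69 = 4*14 + 13
14 = 1*13 + 1
13 = 13*1 + 0
Back-substitute:
1 = 14 − 13
1 = −69 + 5·14
1 = 5·152 − 11·69
1 = −11·373 + 27·152
1 = 27·1271 − 92·373
So 373·(-92) ≡ 1 (mod 1271), i.e. 373⁻¹ ≡ 1179.
Then x ≡ 1179·324 ≡ 696 (mod 1271); the smallest non-negative solution is x = 696.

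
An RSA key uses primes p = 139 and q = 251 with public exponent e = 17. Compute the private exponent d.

24353

φ(n) = (p−1)(q−1) = 138·250 = 34500.
Need d with 17·d ≡ 1 (mod 34500). Apply the extended Euclidean algorithm:
34500 = 2029×17 + 7
17 = 2×7 + 3
7 = 2×3 + 1
3 = 3×1 + 0
Back-substitute:
1 = 7 − 2·3
1 = −2·17 + 5·7
1 = 5·34500 − 10147·17
So 17·(-10147) ≡ 1 (mod 34500), hence d ≡ -10147 ≡ 24353 (mod 34500).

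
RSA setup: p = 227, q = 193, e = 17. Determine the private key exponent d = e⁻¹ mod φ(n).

5105

φ(n) = (p−1)(q−1) = 226·192 = 43392.
Need d with 17·d ≡ 1 (mod 43392). Apply the extended Euclidean algorithm:
43392 = 2552×17 + 8
17 = 2×8 + 1
8 = 8×1 + 0
Back-substitute:
1 = 17 − 2·8
1 = −2·43392 + 5105·17
So 17·5105 ≡ 1 (mod 43392), hence d = 5105.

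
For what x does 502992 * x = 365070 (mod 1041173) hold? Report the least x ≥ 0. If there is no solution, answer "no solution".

gcd(502992, 1041173):
1041173 = 2×502992 + 35189
502992 = 14×35189 + 10346
35189 = 3×10346 + 4151
10346 = 2×4151 + 2044
4151 = 2×2044 + 63
2044 = 32×63 + 28
63 = 2×28 + 7
28 = 4×7 + 0
gcd = 7, but 7 ∤ 365070, so the congruence has no solution.

no solution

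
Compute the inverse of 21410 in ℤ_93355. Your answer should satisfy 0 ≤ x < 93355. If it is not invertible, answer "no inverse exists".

Compute gcd(21410, 93355):
93355 = 4*21410 + 7715
21410 = 2*7715 + 5980
7715 = 1*5980 + 1735
5980 = 3*1735 + 775
1735 = 2*775 + 185
775 = 4*185 + 35
185 = 5*35 + 10
35 = 3*10 + 5
10 = 2*5 + 0
The gcd is 5, not 1, hence no inverse exists.

no inverse exists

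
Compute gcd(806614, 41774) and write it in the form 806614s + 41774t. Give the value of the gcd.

2

Repeated division:
806614 = 19*41774 + 12908
41774 = 3*12908 + 3050
12908 = 4*3050 + 708
3050 = 4*708 + 218
708 = 3*218 + 54
218 = 4*54 + 2
54 = 27*2 + 0
gcd(806614, 41774) = 2.
Working backward:
2 = 218 − 4·54
2 = −4·708 + 13·218
2 = 13·3050 − 56·708
2 = −56·12908 + 237·3050
2 = 237·41774 − 767·12908
2 = −767·806614 + 14810·41774
So 2 = (-767)·806614 + (14810)·41774.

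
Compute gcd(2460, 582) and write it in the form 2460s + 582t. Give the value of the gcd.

Euclidean algorithm:
2460 = 4*582 + 132
582 = 4*132 + 54
132 = 2*54 + 24
54 = 2*24 + 6
24 = 4*6 + 0
gcd(2460, 582) = 6.
Express as a combination:
6 = 54 − 2·24
6 = −2·132 + 5·54
6 = 5·582 − 22·132
6 = −22·2460 + 93·582
So 6 = (-22)·2460 + (93)·582.

6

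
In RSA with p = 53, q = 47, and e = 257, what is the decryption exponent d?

121

φ(n) = (p−1)(q−1) = 52·46 = 2392.
Need d with 257·d ≡ 1 (mod 2392). Apply the extended Euclidean algorithm:
2392 = 9·257 + 79
257 = 3·79 + 20
79 = 3·20 + 19
20 = 1·19 + 1
19 = 19·1 + 0
Back-substitute:
1 = 20 − 19
1 = −79 + 4·20
1 = 4·257 − 13·79
1 = −13·2392 + 121·257
So 257·121 ≡ 1 (mod 2392), hence d = 121.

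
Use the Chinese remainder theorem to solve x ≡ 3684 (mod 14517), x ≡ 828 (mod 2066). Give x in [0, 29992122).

Write x = 3684 + 14517·k. Then 14517·k ≡ 828 − 3684 ≡ 1276 (mod 2066).
Need 14517⁻¹ mod 2066. Extended Euclid on (2066, 55):
2066 = 37·55 + 31
55 = 1·31 + 24
31 = 1·24 + 7
24 = 3·7 + 3
7 = 2·3 + 1
3 = 3·1 + 0
Back-substitute:
1 = 7 − 2·3
1 = −2·24 + 7·7
1 = 7·31 − 9·24
1 = −9·55 + 16·31
1 = 16·2066 − 601·55
14517⁻¹ ≡ 1465 (mod 2066), so k ≡ 1465·1276 ≡ 1676 (mod 2066).
x = 3684 + 14517·1676 = 24334176.

24334176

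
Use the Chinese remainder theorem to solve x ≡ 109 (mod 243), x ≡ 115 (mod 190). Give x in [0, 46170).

Write x = 109 + 243·k. Then 243·k ≡ 115 − 109 ≡ 6 (mod 190).
Need 243⁻¹ mod 190. Extended Euclid on (190, 53):
190 = 3·53 + 31
53 = 1·31 + 22
31 = 1·22 + 9
22 = 2·9 + 4
9 = 2·4 + 1
4 = 4·1 + 0
Back-substitute:
1 = 9 − 2·4
1 = −2·22 + 5·9
1 = 5·31 − 7·22
1 = −7·53 + 12·31
1 = 12·190 − 43·53
243⁻¹ ≡ 147 (mod 190), so k ≡ 147·6 ≡ 122 (mod 190).
x = 109 + 243·122 = 29755.

29755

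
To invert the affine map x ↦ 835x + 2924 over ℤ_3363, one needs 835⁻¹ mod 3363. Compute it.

gcd(3363, 835) by repeated division:
3363 = 4·835 + 23
835 = 36·23 + 7
23 = 3·7 + 2
7 = 3·2 + 1
2 = 2·1 + 0
The gcd is 1. Working backward:
1 = 7 − 3·2
1 = −3·23 + 10·7
1 = 10·835 − 363·23
1 = −363·3363 + 1462·835
So 835·1462 ≡ 1 (mod 3363).

1462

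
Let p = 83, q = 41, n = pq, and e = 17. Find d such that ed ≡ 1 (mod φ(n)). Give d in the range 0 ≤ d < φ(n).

φ(n) = (p−1)(q−1) = 82·40 = 3280.
Need d with 17·d ≡ 1 (mod 3280). Apply the extended Euclidean algorithm:
3280 = 192×17 + 16
17 = 1×16 + 1
16 = 16×1 + 0
Back-substitute:
1 = 17 − 16
1 = −3280 + 193·17
So 17·193 ≡ 1 (mod 3280), hence d = 193.

193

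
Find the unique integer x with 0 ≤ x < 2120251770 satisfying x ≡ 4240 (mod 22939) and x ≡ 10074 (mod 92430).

1811175924

Write x = 4240 + 22939·k. Then 22939·k ≡ 10074 − 4240 ≡ 5834 (mod 92430).
Need 22939⁻¹ mod 92430. Extended Euclid on (92430, 22939):
92430 = 4×22939 + 674
22939 = 34×674 + 23
674 = 29×23 + 7
23 = 3×7 + 2
7 = 3×2 + 1
2 = 2×1 + 0
Back-substitute:
1 = 7 − 3·2
1 = −3·23 + 10·7
1 = 10·674 − 293·23
1 = −293·22939 + 9972·674
1 = 9972·92430 − 40181·22939
22939⁻¹ ≡ 52249 (mod 92430), so k ≡ 52249·5834 ≡ 78956 (mod 92430).
x = 4240 + 22939·78956 = 1811175924.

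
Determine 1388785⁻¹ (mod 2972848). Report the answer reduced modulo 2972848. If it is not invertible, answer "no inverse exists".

105089

Extended Euclidean algorithm:
2972848 = 2×1388785 + 195278
1388785 = 7×195278 + 21839
195278 = 8×21839 + 20566
21839 = 1×20566 + 1273
20566 = 16×1273 + 198
1273 = 6×198 + 85
198 = 2×85 + 28
85 = 3×28 + 1
28 = 28×1 + 0
The gcd is 1. Working backward:
1 = 85 − 3·28
1 = −3·198 + 7·85
1 = 7·1273 − 45·198
1 = −45·20566 + 727·1273
1 = 727·21839 − 772·20566
1 = −772·195278 + 6903·21839
1 = 6903·1388785 − 49093·195278
1 = −49093·2972848 + 105089·1388785
So 1388785·105089 ≡ 1 (mod 2972848).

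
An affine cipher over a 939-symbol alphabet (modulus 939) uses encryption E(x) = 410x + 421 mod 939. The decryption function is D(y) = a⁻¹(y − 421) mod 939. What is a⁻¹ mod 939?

71

Extended Euclidean algorithm:
939 = 2×410 + 119
410 = 3×119 + 53
119 = 2×53 + 13
53 = 4×13 + 1
13 = 13×1 + 0
gcd = 1, so the inverse exists. Back-substitute:
1 = 53 − 4·13
1 = −4·119 + 9·53
1 = 9·410 − 31·119
1 = −31·939 + 71·410
So 410·71 ≡ 1 (mod 939).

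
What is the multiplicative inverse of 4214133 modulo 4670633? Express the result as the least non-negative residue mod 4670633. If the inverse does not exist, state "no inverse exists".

no inverse exists

Compute gcd(4214133, 4670633):
4670633 = 1*4214133 + 456500
4214133 = 9*456500 + 105633
456500 = 4*105633 + 33968
105633 = 3*33968 + 3729
33968 = 9*3729 + 407
3729 = 9*407 + 66
407 = 6*66 + 11
66 = 6*11 + 0
The gcd is 11, not 1, hence no inverse exists.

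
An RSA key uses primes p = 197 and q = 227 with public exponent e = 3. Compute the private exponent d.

φ(n) = (p−1)(q−1) = 196·226 = 44296.
Need d with 3·d ≡ 1 (mod 44296). Apply the extended Euclidean algorithm:
44296 = 14765·3 + 1
3 = 3·1 + 0
Back-substitute:
1 = 44296 − 14765·3
So 3·(-14765) ≡ 1 (mod 44296), hence d ≡ -14765 ≡ 29531 (mod 44296).

29531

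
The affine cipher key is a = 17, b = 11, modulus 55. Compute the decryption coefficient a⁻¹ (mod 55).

13

Run Euclid on (55, 17):
55 = 3·17 + 4
17 = 4·4 + 1
4 = 4·1 + 0
The gcd is 1. Working backward:
1 = 17 − 4·4
1 = −4·55 + 13·17
So 17·13 ≡ 1 (mod 55).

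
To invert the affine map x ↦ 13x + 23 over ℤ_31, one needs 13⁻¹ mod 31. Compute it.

Apply the Euclidean algorithm to 31 and 13:
31 = 2·13 + 5
13 = 2·5 + 3
5 = 1·3 + 2
3 = 1·2 + 1
2 = 2·1 + 0
Since gcd(13, 31) = 1, back-substitute to write 1 as a combination:
1 = 3 − 2
1 = −5 + 2·3
1 = 2·13 − 5·5
1 = −5·31 + 12·13
So 13·12 ≡ 1 (mod 31).

12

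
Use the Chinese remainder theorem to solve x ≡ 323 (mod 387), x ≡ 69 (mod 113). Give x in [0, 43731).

40184

Write x = 323 + 387·k. Then 387·k ≡ 69 − 323 ≡ 85 (mod 113).
Need 387⁻¹ mod 113. Extended Euclid on (113, 48):
113 = 2×48 + 17
48 = 2×17 + 14
17 = 1×14 + 3
14 = 4×3 + 2
3 = 1×2 + 1
2 = 2×1 + 0
Back-substitute:
1 = 3 − 2
1 = −14 + 5·3
1 = 5·17 − 6·14
1 = −6·48 + 17·17
1 = 17·113 − 40·48
387⁻¹ ≡ 73 (mod 113), so k ≡ 73·85 ≡ 103 (mod 113).
x = 323 + 387·103 = 40184.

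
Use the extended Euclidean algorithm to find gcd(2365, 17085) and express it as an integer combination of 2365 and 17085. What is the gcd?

Euclidean algorithm:
17085 = 7·2365 + 530
2365 = 4·530 + 245
530 = 2·245 + 40
245 = 6·40 + 5
40 = 8·5 + 0
gcd(2365, 17085) = 5.
Express as a combination:
5 = 245 − 6·40
5 = −6·530 + 13·245
5 = 13·2365 − 58·530
5 = −58·17085 + 419·2365
So 5 = (-58)·17085 + (419)·2365.

5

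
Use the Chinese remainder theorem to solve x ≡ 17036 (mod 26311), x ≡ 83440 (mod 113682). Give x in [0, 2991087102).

Write x = 17036 + 26311·k. Then 26311·k ≡ 83440 − 17036 ≡ 66404 (mod 113682).
Need 26311⁻¹ mod 113682. Extended Euclid on (113682, 26311):
113682 = 4×26311 + 8438
26311 = 3×8438 + 997
8438 = 8×997 + 462
997 = 2×462 + 73
462 = 6×73 + 24
73 = 3×24 + 1
24 = 24×1 + 0
Back-substitute:
1 = 73 − 3·24
1 = −3·462 + 19·73
1 = 19·997 − 41·462
1 = −41·8438 + 347·997
1 = 347·26311 − 1082·8438
1 = −1082·113682 + 4675·26311
26311⁻¹ ≡ 4675 (mod 113682), so k ≡ 4675·66404 ≡ 86840 (mod 113682).
x = 17036 + 26311·86840 = 2284864276.

2284864276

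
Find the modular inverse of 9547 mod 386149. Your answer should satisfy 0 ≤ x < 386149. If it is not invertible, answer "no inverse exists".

190587

Extended Euclidean algorithm:
386149 = 40×9547 + 4269
9547 = 2×4269 + 1009
4269 = 4×1009 + 233
1009 = 4×233 + 77
233 = 3×77 + 2
77 = 38×2 + 1
2 = 2×1 + 0
Since gcd(9547, 386149) = 1, back-substitute to write 1 as a combination:
1 = 77 − 38·2
1 = −38·233 + 115·77
1 = 115·1009 − 498·233
1 = −498·4269 + 2107·1009
1 = 2107·9547 − 4712·4269
1 = −4712·386149 + 190587·9547
So 9547·190587 ≡ 1 (mod 386149).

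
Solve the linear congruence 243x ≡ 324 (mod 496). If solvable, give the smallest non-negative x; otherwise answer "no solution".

332

First find gcd(243, 496):
496 = 2*243 + 10
243 = 24*10 + 3
10 = 3*3 + 1
3 = 3*1 + 0
gcd = 1, so a unique solution mod 496 exists.
Back-substitute for the Bézout coefficients:
1 = 10 − 3·3
1 = −3·243 + 73·10
1 = 73·496 − 149·243
So 243·(-149) ≡ 1 (mod 496), giving 243⁻¹ ≡ 347.
x ≡ 243⁻¹·324 ≡ 347·324 ≡ 332 (mod 496).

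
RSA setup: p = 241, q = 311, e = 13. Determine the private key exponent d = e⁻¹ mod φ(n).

φ(n) = (p−1)(q−1) = 240·310 = 74400.
Need d with 13·d ≡ 1 (mod 74400). Apply the extended Euclidean algorithm:
74400 = 5723×13 + 1
13 = 13×1 + 0
Back-substitute:
1 = 74400 − 5723·13
So 13·(-5723) ≡ 1 (mod 74400), hence d ≡ -5723 ≡ 68677 (mod 74400).

68677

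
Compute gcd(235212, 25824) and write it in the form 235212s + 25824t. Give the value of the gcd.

Repeated division:
235212 = 9·25824 + 2796
25824 = 9·2796 + 660
2796 = 4·660 + 156
660 = 4·156 + 36
156 = 4·36 + 12
36 = 3·12 + 0
gcd(235212, 25824) = 12.
Express as a combination:
12 = 156 − 4·36
12 = −4·660 + 17·156
12 = 17·2796 − 72·660
12 = −72·25824 + 665·2796
12 = 665·235212 − 6057·25824
So 12 = (665)·235212 + (-6057)·25824.

12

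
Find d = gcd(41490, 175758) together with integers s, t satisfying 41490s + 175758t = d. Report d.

6

Apply Euclid's algorithm to 175758 and 41490:
175758 = 4×41490 + 9798
41490 = 4×9798 + 2298
9798 = 4×2298 + 606
2298 = 3×606 + 480
606 = 1×480 + 126
480 = 3×126 + 102
126 = 1×102 + 24
102 = 4×24 + 6
24 = 4×6 + 0
gcd(41490, 175758) = 6.
Working backward:
6 = 102 − 4·24
6 = −4·126 + 5·102
6 = 5·480 − 19·126
6 = −19·606 + 24·480
6 = 24·2298 − 91·606
6 = −91·9798 + 388·2298
6 = 388·41490 − 1643·9798
6 = −1643·175758 + 6960·41490
So 6 = (-1643)·175758 + (6960)·41490.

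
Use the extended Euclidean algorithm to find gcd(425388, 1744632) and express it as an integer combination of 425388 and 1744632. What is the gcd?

Repeated division:
1744632 = 4·425388 + 43080
425388 = 9·43080 + 37668
43080 = 1·37668 + 5412
37668 = 6·5412 + 5196
5412 = 1·5196 + 216
5196 = 24·216 + 12
216 = 18·12 + 0
gcd(425388, 1744632) = 12.
Express as a combination:
12 = 5196 − 24·216
12 = −24·5412 + 25·5196
12 = 25·37668 − 174·5412
12 = −174·43080 + 199·37668
12 = 199·425388 − 1965·43080
12 = −1965·1744632 + 8059·425388
So 12 = (-1965)·1744632 + (8059)·425388.

12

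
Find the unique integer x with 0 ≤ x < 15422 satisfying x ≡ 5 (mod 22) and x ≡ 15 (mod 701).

Write x = 5 + 22·k. Then 22·k ≡ 15 − 5 ≡ 10 (mod 701).
Need 22⁻¹ mod 701. Extended Euclid on (701, 22):
701 = 31*22 + 19
22 = 1*19 + 3
19 = 6*3 + 1
3 = 3*1 + 0
Back-substitute:
1 = 19 − 6·3
1 = −6·22 + 7·19
1 = 7·701 − 223·22
22⁻¹ ≡ 478 (mod 701), so k ≡ 478·10 ≡ 574 (mod 701).
x = 5 + 22·574 = 12633.

12633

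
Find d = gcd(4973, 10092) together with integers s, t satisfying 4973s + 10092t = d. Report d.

Euclidean algorithm:
10092 = 2*4973 + 146
4973 = 34*146 + 9
146 = 16*9 + 2
9 = 4*2 + 1
2 = 2*1 + 0
gcd(4973, 10092) = 1.
Express as a combination:
1 = 9 − 4·2
1 = −4·146 + 65·9
1 = 65·4973 − 2214·146
1 = −2214·10092 + 4493·4973
So 1 = (-2214)·10092 + (4493)·4973.

1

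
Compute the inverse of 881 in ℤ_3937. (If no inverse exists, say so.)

3794

Extended Euclidean algorithm:
3937 = 4*881 + 413
881 = 2*413 + 55
413 = 7*55 + 28
55 = 1*28 + 27
28 = 1*27 + 1
27 = 27*1 + 0
gcd = 1, so the inverse exists. Back-substitute:
1 = 28 − 27
1 = −55 + 2·28
1 = 2·413 − 15·55
1 = −15·881 + 32·413
1 = 32·3937 − 143·881
Hence 881⁻¹ ≡ -143 ≡ 3794 (mod 3937).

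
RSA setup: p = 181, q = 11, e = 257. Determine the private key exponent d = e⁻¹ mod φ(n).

φ(n) = (p−1)(q−1) = 180·10 = 1800.
Need d with 257·d ≡ 1 (mod 1800). Apply the extended Euclidean algorithm:
1800 = 7*257 + 1
257 = 257*1 + 0
Back-substitute:
1 = 1800 − 7·257
So 257·(-7) ≡ 1 (mod 1800), hence d ≡ -7 ≡ 1793 (mod 1800).

1793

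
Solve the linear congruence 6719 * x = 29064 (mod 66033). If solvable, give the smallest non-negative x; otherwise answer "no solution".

First find gcd(6719, 66033):
66033 = 9·6719 + 5562
6719 = 1·5562 + 1157
5562 = 4·1157 + 934
1157 = 1·934 + 223
934 = 4·223 + 42
223 = 5·42 + 13
42 = 3·13 + 3
13 = 4·3 + 1
3 = 3·1 + 0
gcd = 1, so a unique solution mod 66033 exists.
Back-substitute for the Bézout coefficients:
1 = 13 − 4·3
1 = −4·42 + 13·13
1 = 13·223 − 69·42
1 = −69·934 + 289·223
1 = 289·1157 − 358·934
1 = −358·5562 + 1721·1157
1 = 1721·6719 − 2079·5562
1 = −2079·66033 + 20432·6719
So 6719·(20432) ≡ 1 (mod 66033), giving 6719⁻¹ ≡ 20432.
x ≡ 6719⁻¹·29064 ≡ 20432·29064 ≡ 879 (mod 66033).

879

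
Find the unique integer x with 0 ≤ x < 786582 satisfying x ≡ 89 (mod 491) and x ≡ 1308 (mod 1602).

Write x = 89 + 491·k. Then 491·k ≡ 1308 − 89 ≡ 1219 (mod 1602).
Need 491⁻¹ mod 1602. Extended Euclid on (1602, 491):
1602 = 3*491 + 129
491 = 3*129 + 104
129 = 1*104 + 25
104 = 4*25 + 4
25 = 6*4 + 1
4 = 4*1 + 0
Back-substitute:
1 = 25 − 6·4
1 = −6·104 + 25·25
1 = 25·129 − 31·104
1 = −31·491 + 118·129
1 = 118·1602 − 385·491
491⁻¹ ≡ 1217 (mod 1602), so k ≡ 1217·1219 ≡ 71 (mod 1602).
x = 89 + 491·71 = 34950.

34950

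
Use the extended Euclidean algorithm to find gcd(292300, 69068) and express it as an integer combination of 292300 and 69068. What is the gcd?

Euclidean algorithm:
292300 = 4×69068 + 16028
69068 = 4×16028 + 4956
16028 = 3×4956 + 1160
4956 = 4×1160 + 316
1160 = 3×316 + 212
316 = 1×212 + 104
212 = 2×104 + 4
104 = 26×4 + 0
gcd(292300, 69068) = 4.
Express as a combination:
4 = 212 − 2·104
4 = −2·316 + 3·212
4 = 3·1160 − 11·316
4 = −11·4956 + 47·1160
4 = 47·16028 − 152·4956
4 = −152·69068 + 655·16028
4 = 655·292300 − 2772·69068
So 4 = (655)·292300 + (-2772)·69068.

4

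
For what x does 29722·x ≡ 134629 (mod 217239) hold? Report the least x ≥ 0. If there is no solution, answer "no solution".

4675

First find gcd(29722, 217239):
217239 = 7×29722 + 9185
29722 = 3×9185 + 2167
9185 = 4×2167 + 517
2167 = 4×517 + 99
517 = 5×99 + 22
99 = 4×22 + 11
22 = 2×11 + 0
gcd = 11 and 11 | 134629, so solutions exist. Divide through by 11: 2702x ≡ 12239 (mod 19749).
Now find 2702⁻¹ mod 19749:
19749 = 7*2702 + 835
2702 = 3*835 + 197
835 = 4*197 + 47
197 = 4*47 + 9
47 = 5*9 + 2
9 = 4*2 + 1
2 = 2*1 + 0
Back-substitute:
1 = 9 − 4·2
1 = −4·47 + 21·9
1 = 21·197 − 88·47
1 = −88·835 + 373·197
1 = 373·2702 − 1207·835
1 = −1207·19749 + 8822·2702
So 2702⁻¹ ≡ 8822 (mod 19749).
Then x ≡ 8822·12239 ≡ 4675 (mod 19749); the smallest non-negative solution is x = 4675.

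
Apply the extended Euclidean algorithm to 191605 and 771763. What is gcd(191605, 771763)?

Euclidean algorithm:
771763 = 4·191605 + 5343
191605 = 35·5343 + 4600
5343 = 1·4600 + 743
4600 = 6·743 + 142
743 = 5·142 + 33
142 = 4·33 + 10
33 = 3·10 + 3
10 = 3·3 + 1
3 = 3·1 + 0
gcd(191605, 771763) = 1.
Express as a combination:
1 = 10 − 3·3
1 = −3·33 + 10·10
1 = 10·142 − 43·33
1 = −43·743 + 225·142
1 = 225·4600 − 1393·743
1 = −1393·5343 + 1618·4600
1 = 1618·191605 − 58023·5343
1 = −58023·771763 + 233710·191605
So 1 = (-58023)·771763 + (233710)·191605.

1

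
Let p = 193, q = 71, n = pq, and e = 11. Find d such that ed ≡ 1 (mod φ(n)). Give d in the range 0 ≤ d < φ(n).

7331

φ(n) = (p−1)(q−1) = 192·70 = 13440.
Need d with 11·d ≡ 1 (mod 13440). Apply the extended Euclidean algorithm:
13440 = 1221*11 + 9
11 = 1*9 + 2
9 = 4*2 + 1
2 = 2*1 + 0
Back-substitute:
1 = 9 − 4·2
1 = −4·11 + 5·9
1 = 5·13440 − 6109·11
So 11·(-6109) ≡ 1 (mod 13440), hence d ≡ -6109 ≡ 7331 (mod 13440).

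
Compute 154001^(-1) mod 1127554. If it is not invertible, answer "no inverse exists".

521073

Apply the Euclidean algorithm to 1127554 and 154001:
1127554 = 7*154001 + 49547
154001 = 3*49547 + 5360
49547 = 9*5360 + 1307
5360 = 4*1307 + 132
1307 = 9*132 + 119
132 = 1*119 + 13
119 = 9*13 + 2
13 = 6*2 + 1
2 = 2*1 + 0
The gcd is 1. Working backward:
1 = 13 − 6·2
1 = −6·119 + 55·13
1 = 55·132 − 61·119
1 = −61·1307 + 604·132
1 = 604·5360 − 2477·1307
1 = −2477·49547 + 22897·5360
1 = 22897·154001 − 71168·49547
1 = −71168·1127554 + 521073·154001
So 154001·521073 ≡ 1 (mod 1127554).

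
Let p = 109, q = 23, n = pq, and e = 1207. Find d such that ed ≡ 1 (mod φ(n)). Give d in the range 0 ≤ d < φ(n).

1063

φ(n) = (p−1)(q−1) = 108·22 = 2376.
Need d with 1207·d ≡ 1 (mod 2376). Apply the extended Euclidean algorithm:
2376 = 1*1207 + 1169
1207 = 1*1169 + 38
1169 = 30*38 + 29
38 = 1*29 + 9
29 = 3*9 + 2
9 = 4*2 + 1
2 = 2*1 + 0
Back-substitute:
1 = 9 − 4·2
1 = −4·29 + 13·9
1 = 13·38 − 17·29
1 = −17·1169 + 523·38
1 = 523·1207 − 540·1169
1 = −540·2376 + 1063·1207
So 1207·1063 ≡ 1 (mod 2376), hence d = 1063.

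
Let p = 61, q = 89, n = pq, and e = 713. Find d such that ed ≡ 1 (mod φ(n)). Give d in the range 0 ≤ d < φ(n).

2777

φ(n) = (p−1)(q−1) = 60·88 = 5280.
Need d with 713·d ≡ 1 (mod 5280). Apply the extended Euclidean algorithm:
5280 = 7·713 + 289
713 = 2·289 + 135
289 = 2·135 + 19
135 = 7·19 + 2
19 = 9·2 + 1
2 = 2·1 + 0
Back-substitute:
1 = 19 − 9·2
1 = −9·135 + 64·19
1 = 64·289 − 137·135
1 = −137·713 + 338·289
1 = 338·5280 − 2503·713
So 713·(-2503) ≡ 1 (mod 5280), hence d ≡ -2503 ≡ 2777 (mod 5280).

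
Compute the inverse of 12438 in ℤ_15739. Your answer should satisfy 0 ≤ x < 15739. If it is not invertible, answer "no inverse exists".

3719

gcd(15739, 12438) by repeated division:
15739 = 1·12438 + 3301
12438 = 3·3301 + 2535
3301 = 1·2535 + 766
2535 = 3·766 + 237
766 = 3·237 + 55
237 = 4·55 + 17
55 = 3·17 + 4
17 = 4·4 + 1
4 = 4·1 + 0
The gcd is 1. Working backward:
1 = 17 − 4·4
1 = −4·55 + 13·17
1 = 13·237 − 56·55
1 = −56·766 + 181·237
1 = 181·2535 − 599·766
1 = −599·3301 + 780·2535
1 = 780·12438 − 2939·3301
1 = −2939·15739 + 3719·12438
So 12438·3719 ≡ 1 (mod 15739).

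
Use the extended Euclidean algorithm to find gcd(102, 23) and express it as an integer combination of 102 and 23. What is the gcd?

Apply Euclid's algorithm to 102 and 23:
102 = 4×23 + 10
23 = 2×10 + 3
10 = 3×3 + 1
3 = 3×1 + 0
gcd(102, 23) = 1.
Working backward:
1 = 10 − 3·3
1 = −3·23 + 7·10
1 = 7·102 − 31·23
So 1 = (7)·102 + (-31)·23.

1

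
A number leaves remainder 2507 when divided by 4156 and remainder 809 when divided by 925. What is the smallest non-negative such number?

Write x = 2507 + 4156·k. Then 4156·k ≡ 809 − 2507 ≡ 152 (mod 925).
Need 4156⁻¹ mod 925. Extended Euclid on (925, 456):
925 = 2×456 + 13
456 = 35×13 + 1
13 = 13×1 + 0
Back-substitute:
1 = 456 − 35·13
1 = −35·925 + 71·456
4156⁻¹ ≡ 71 (mod 925), so k ≡ 71·152 ≡ 617 (mod 925).
x = 2507 + 4156·617 = 2566759.

2566759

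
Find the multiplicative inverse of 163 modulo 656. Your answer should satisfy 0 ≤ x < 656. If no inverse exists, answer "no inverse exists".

Apply the Euclidean algorithm to 656 and 163:
656 = 4×163 + 4
163 = 40×4 + 3
4 = 1×3 + 1
3 = 3×1 + 0
Since gcd(163, 656) = 1, back-substitute to write 1 as a combination:
1 = 4 − 3
1 = −163 + 41·4
1 = 41·656 − 165·163
Hence 163⁻¹ ≡ -165 ≡ 491 (mod 656).

491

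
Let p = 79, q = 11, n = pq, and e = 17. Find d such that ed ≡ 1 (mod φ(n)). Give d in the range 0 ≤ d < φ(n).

φ(n) = (p−1)(q−1) = 78·10 = 780.
Need d with 17·d ≡ 1 (mod 780). Apply the extended Euclidean algorithm:
780 = 45·17 + 15
17 = 1·15 + 2
15 = 7·2 + 1
2 = 2·1 + 0
Back-substitute:
1 = 15 − 7·2
1 = −7·17 + 8·15
1 = 8·780 − 367·17
So 17·(-367) ≡ 1 (mod 780), hence d ≡ -367 ≡ 413 (mod 780).

413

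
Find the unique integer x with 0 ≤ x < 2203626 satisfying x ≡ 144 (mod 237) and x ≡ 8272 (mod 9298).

Write x = 144 + 237·k. Then 237·k ≡ 8272 − 144 ≡ 8128 (mod 9298).
Need 237⁻¹ mod 9298. Extended Euclid on (9298, 237):
9298 = 39·237 + 55
237 = 4·55 + 17
55 = 3·17 + 4
17 = 4·4 + 1
4 = 4·1 + 0
Back-substitute:
1 = 17 − 4·4
1 = −4·55 + 13·17
1 = 13·237 − 56·55
1 = −56·9298 + 2197·237
237⁻¹ ≡ 2197 (mod 9298), so k ≡ 2197·8128 ≡ 5056 (mod 9298).
x = 144 + 237·5056 = 1198416.

1198416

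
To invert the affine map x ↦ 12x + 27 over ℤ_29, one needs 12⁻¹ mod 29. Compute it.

Run Euclid on (29, 12):
29 = 2·12 + 5
12 = 2·5 + 2
5 = 2·2 + 1
2 = 2·1 + 0
gcd = 1, so the inverse exists. Back-substitute:
1 = 5 − 2·2
1 = −2·12 + 5·5
1 = 5·29 − 12·12
So 12·(-12) ≡ 1 (mod 29), and -12 ≡ 17 (mod 29).

17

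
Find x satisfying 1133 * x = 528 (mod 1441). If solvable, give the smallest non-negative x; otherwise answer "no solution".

17

First find gcd(1133, 1441):
1441 = 1·1133 + 308
1133 = 3·308 + 209
308 = 1·209 + 99
209 = 2·99 + 11
99 = 9·11 + 0
gcd = 11 and 11 | 528, so solutions exist. Divide through by 11: 103x ≡ 48 (mod 131).
Now find 103⁻¹ mod 131:
131 = 1·103 + 28
103 = 3·28 + 19
28 = 1·19 + 9
19 = 2·9 + 1
9 = 9·1 + 0
Back-substitute:
1 = 19 − 2·9
1 = −2·28 + 3·19
1 = 3·103 − 11·28
1 = −11·131 + 14·103
So 103⁻¹ ≡ 14 (mod 131).
Then x ≡ 14·48 ≡ 17 (mod 131); the smallest non-negative solution is x = 17.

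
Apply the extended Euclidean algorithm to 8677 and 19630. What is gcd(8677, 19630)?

Repeated division:
19630 = 2*8677 + 2276
8677 = 3*2276 + 1849
2276 = 1*1849 + 427
1849 = 4*427 + 141
427 = 3*141 + 4
141 = 35*4 + 1
4 = 4*1 + 0
gcd(8677, 19630) = 1.
Back-substituting:
1 = 141 − 35·4
1 = −35·427 + 106·141
1 = 106·1849 − 459·427
1 = −459·2276 + 565·1849
1 = 565·8677 − 2154·2276
1 = −2154·19630 + 4873·8677
So 1 = (-2154)·19630 + (4873)·8677.

1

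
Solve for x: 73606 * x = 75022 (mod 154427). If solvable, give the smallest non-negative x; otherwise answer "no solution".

gcd(73606, 154427):
154427 = 2·73606 + 7215
73606 = 10·7215 + 1456
7215 = 4·1456 + 1391
1456 = 1·1391 + 65
1391 = 21·65 + 26
65 = 2·26 + 13
26 = 2·13 + 0
gcd = 13, but 13 ∤ 75022, so the congruence has no solution.

no solution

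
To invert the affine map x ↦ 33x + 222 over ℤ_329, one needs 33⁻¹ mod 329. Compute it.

Run Euclid on (329, 33):
329 = 9×33 + 32
33 = 1×32 + 1
32 = 32×1 + 0
The gcd is 1. Working backward:
1 = 33 − 32
1 = −329 + 10·33
So 33·10 ≡ 1 (mod 329).

10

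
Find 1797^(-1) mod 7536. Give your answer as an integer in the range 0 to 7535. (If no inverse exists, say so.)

no inverse exists

Euclidean algorithm on 7536, 1797:
7536 = 4×1797 + 348
1797 = 5×348 + 57
348 = 6×57 + 6
57 = 9×6 + 3
6 = 2×3 + 0
gcd(1797, 7536) = 3 ≠ 1, so 1797 has no multiplicative inverse modulo 7536.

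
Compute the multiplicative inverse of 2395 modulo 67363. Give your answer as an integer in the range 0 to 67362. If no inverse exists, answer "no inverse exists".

20898

gcd(67363, 2395) by repeated division:
67363 = 28*2395 + 303
2395 = 7*303 + 274
303 = 1*274 + 29
274 = 9*29 + 13
29 = 2*13 + 3
13 = 4*3 + 1
3 = 3*1 + 0
gcd = 1, so the inverse exists. Back-substitute:
1 = 13 − 4·3
1 = −4·29 + 9·13
1 = 9·274 − 85·29
1 = −85·303 + 94·274
1 = 94·2395 − 743·303
1 = −743·67363 + 20898·2395
So 2395·20898 ≡ 1 (mod 67363).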